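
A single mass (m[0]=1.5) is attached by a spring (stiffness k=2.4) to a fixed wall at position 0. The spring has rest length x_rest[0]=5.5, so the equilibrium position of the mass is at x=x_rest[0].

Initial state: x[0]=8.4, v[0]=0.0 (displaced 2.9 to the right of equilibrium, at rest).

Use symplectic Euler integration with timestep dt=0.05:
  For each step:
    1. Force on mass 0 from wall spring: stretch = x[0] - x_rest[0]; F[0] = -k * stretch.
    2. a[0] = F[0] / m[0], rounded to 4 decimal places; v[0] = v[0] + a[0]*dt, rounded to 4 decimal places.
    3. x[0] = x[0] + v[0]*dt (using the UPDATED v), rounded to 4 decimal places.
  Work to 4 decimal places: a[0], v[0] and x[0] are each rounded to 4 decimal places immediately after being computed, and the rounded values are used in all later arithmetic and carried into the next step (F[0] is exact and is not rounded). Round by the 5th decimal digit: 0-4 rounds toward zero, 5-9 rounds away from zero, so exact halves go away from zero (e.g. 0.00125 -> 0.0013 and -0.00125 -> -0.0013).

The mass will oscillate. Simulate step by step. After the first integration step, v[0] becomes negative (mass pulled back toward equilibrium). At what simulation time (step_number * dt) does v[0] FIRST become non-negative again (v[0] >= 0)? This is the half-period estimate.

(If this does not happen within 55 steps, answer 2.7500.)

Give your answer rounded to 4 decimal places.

Answer: 2.5000

Derivation:
Step 0: x=[8.4000] v=[0.0000]
Step 1: x=[8.3884] v=[-0.2320]
Step 2: x=[8.3652] v=[-0.4631]
Step 3: x=[8.3306] v=[-0.6923]
Step 4: x=[8.2847] v=[-0.9188]
Step 5: x=[8.2276] v=[-1.1416]
Step 6: x=[8.1596] v=[-1.3598]
Step 7: x=[8.0810] v=[-1.5726]
Step 8: x=[7.9920] v=[-1.7791]
Step 9: x=[7.8931] v=[-1.9785]
Step 10: x=[7.7846] v=[-2.1700]
Step 11: x=[7.6670] v=[-2.3528]
Step 12: x=[7.5407] v=[-2.5262]
Step 13: x=[7.4062] v=[-2.6895]
Step 14: x=[7.2641] v=[-2.8420]
Step 15: x=[7.1149] v=[-2.9831]
Step 16: x=[6.9593] v=[-3.1123]
Step 17: x=[6.7979] v=[-3.2290]
Step 18: x=[6.6313] v=[-3.3328]
Step 19: x=[6.4601] v=[-3.4233]
Step 20: x=[6.2851] v=[-3.5001]
Step 21: x=[6.1070] v=[-3.5629]
Step 22: x=[5.9264] v=[-3.6115]
Step 23: x=[5.7441] v=[-3.6456]
Step 24: x=[5.5608] v=[-3.6651]
Step 25: x=[5.3773] v=[-3.6700]
Step 26: x=[5.1943] v=[-3.6602]
Step 27: x=[5.0125] v=[-3.6357]
Step 28: x=[4.8327] v=[-3.5967]
Step 29: x=[4.6555] v=[-3.5433]
Step 30: x=[4.4817] v=[-3.4757]
Step 31: x=[4.3120] v=[-3.3942]
Step 32: x=[4.1470] v=[-3.2992]
Step 33: x=[3.9875] v=[-3.1910]
Step 34: x=[3.8340] v=[-3.0700]
Step 35: x=[3.6872] v=[-2.9367]
Step 36: x=[3.5476] v=[-2.7917]
Step 37: x=[3.4158] v=[-2.6355]
Step 38: x=[3.2924] v=[-2.4688]
Step 39: x=[3.1778] v=[-2.2922]
Step 40: x=[3.0725] v=[-2.1064]
Step 41: x=[2.9769] v=[-1.9122]
Step 42: x=[2.8914] v=[-1.7104]
Step 43: x=[2.8163] v=[-1.5017]
Step 44: x=[2.7520] v=[-1.2870]
Step 45: x=[2.6986] v=[-1.0672]
Step 46: x=[2.6564] v=[-0.8431]
Step 47: x=[2.6256] v=[-0.6156]
Step 48: x=[2.6063] v=[-0.3857]
Step 49: x=[2.5986] v=[-0.1542]
Step 50: x=[2.6025] v=[0.0779]
First v>=0 after going negative at step 50, time=2.5000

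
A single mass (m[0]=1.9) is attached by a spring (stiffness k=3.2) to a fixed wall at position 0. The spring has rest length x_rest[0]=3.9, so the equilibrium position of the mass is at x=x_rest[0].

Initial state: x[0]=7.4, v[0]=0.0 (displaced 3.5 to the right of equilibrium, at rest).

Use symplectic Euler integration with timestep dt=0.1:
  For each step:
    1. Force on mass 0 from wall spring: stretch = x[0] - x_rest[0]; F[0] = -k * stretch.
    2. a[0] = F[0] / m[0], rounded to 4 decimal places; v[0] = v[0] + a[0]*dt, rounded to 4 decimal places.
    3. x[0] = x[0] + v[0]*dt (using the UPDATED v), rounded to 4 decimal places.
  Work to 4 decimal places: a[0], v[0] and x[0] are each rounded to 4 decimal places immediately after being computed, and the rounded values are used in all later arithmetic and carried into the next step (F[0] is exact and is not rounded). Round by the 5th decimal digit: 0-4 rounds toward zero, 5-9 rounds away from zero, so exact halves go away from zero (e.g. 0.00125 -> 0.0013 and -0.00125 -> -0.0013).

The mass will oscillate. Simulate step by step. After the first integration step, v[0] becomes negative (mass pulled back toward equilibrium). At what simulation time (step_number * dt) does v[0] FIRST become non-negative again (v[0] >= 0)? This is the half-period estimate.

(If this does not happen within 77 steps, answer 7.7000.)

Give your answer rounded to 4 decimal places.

Step 0: x=[7.4000] v=[0.0000]
Step 1: x=[7.3411] v=[-0.5895]
Step 2: x=[7.2242] v=[-1.1691]
Step 3: x=[7.0513] v=[-1.7290]
Step 4: x=[6.8253] v=[-2.2598]
Step 5: x=[6.5501] v=[-2.7525]
Step 6: x=[6.2302] v=[-3.1988]
Step 7: x=[5.8711] v=[-3.5913]
Step 8: x=[5.4788] v=[-3.9233]
Step 9: x=[5.0599] v=[-4.1892]
Step 10: x=[4.6214] v=[-4.3846]
Step 11: x=[4.1708] v=[-4.5061]
Step 12: x=[3.7156] v=[-4.5517]
Step 13: x=[3.2635] v=[-4.5206]
Step 14: x=[2.8222] v=[-4.4134]
Step 15: x=[2.3990] v=[-4.2319]
Step 16: x=[2.0011] v=[-3.9791]
Step 17: x=[1.6352] v=[-3.6593]
Step 18: x=[1.3074] v=[-3.2779]
Step 19: x=[1.0233] v=[-2.8413]
Step 20: x=[0.7876] v=[-2.3568]
Step 21: x=[0.6043] v=[-1.8326]
Step 22: x=[0.4766] v=[-1.2775]
Step 23: x=[0.4065] v=[-0.7009]
Step 24: x=[0.3953] v=[-0.1125]
Step 25: x=[0.4431] v=[0.4778]
First v>=0 after going negative at step 25, time=2.5000

Answer: 2.5000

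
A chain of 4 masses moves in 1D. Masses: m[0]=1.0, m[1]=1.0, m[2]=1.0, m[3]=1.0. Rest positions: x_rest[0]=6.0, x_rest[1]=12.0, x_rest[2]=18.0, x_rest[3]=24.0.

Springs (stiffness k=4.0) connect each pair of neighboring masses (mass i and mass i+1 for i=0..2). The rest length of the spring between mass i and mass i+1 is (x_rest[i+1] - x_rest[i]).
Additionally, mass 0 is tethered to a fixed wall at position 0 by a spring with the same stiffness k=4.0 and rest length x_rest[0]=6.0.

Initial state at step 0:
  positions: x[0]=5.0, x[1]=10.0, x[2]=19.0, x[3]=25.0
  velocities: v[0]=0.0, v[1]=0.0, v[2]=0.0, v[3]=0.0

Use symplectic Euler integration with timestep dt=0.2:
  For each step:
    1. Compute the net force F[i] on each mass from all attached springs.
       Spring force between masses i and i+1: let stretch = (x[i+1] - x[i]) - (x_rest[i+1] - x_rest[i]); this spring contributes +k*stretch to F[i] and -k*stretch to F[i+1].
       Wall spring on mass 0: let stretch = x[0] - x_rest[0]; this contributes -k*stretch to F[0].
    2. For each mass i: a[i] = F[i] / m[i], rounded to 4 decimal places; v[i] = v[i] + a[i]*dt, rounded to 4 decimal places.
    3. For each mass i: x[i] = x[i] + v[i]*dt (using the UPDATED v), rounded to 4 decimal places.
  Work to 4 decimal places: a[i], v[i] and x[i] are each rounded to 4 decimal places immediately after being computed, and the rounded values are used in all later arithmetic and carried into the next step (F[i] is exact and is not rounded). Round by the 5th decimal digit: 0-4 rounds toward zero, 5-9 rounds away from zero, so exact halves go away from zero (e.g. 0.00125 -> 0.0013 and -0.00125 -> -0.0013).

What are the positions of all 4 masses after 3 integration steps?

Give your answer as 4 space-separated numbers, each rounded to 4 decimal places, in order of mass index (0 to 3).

Step 0: x=[5.0000 10.0000 19.0000 25.0000] v=[0.0000 0.0000 0.0000 0.0000]
Step 1: x=[5.0000 10.6400 18.5200 25.0000] v=[0.0000 3.2000 -2.4000 0.0000]
Step 2: x=[5.1024 11.6384 17.8160 24.9232] v=[0.5120 4.9920 -3.5200 -0.3840]
Step 3: x=[5.4342 12.5795 17.2607 24.6692] v=[1.6589 4.7053 -2.7763 -1.2698]

Answer: 5.4342 12.5795 17.2607 24.6692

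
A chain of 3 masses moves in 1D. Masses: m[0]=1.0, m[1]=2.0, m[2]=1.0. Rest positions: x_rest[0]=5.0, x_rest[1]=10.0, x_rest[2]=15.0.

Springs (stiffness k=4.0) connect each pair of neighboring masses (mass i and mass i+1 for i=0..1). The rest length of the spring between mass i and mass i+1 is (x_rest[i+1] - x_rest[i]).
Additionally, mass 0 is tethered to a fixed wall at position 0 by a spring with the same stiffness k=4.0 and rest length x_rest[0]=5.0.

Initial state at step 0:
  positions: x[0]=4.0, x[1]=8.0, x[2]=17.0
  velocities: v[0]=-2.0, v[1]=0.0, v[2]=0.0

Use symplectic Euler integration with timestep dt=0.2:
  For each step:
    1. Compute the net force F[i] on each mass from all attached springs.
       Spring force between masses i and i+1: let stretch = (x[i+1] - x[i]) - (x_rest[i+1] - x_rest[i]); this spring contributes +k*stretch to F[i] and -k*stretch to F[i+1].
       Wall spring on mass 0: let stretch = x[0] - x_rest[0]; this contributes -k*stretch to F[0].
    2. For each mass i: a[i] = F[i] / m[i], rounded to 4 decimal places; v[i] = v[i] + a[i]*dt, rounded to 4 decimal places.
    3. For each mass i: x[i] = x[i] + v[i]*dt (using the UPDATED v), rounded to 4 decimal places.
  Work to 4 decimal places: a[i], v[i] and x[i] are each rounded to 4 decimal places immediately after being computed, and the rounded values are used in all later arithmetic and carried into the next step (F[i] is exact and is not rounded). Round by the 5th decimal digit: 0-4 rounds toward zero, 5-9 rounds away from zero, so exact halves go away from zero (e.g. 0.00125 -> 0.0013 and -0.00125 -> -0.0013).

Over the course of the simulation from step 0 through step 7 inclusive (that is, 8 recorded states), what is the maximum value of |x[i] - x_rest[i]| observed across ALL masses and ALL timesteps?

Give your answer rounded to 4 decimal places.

Answer: 3.2147

Derivation:
Step 0: x=[4.0000 8.0000 17.0000] v=[-2.0000 0.0000 0.0000]
Step 1: x=[3.6000 8.4000 16.3600] v=[-2.0000 2.0000 -3.2000]
Step 2: x=[3.3920 9.0528 15.2464] v=[-1.0400 3.2640 -5.5680]
Step 3: x=[3.5470 9.7482 13.9418] v=[0.7750 3.4771 -6.5229]
Step 4: x=[4.1267 10.2830 12.7662] v=[2.8984 2.6741 -5.8778]
Step 5: x=[5.0311 10.5240 11.9933] v=[4.5221 1.2049 -3.8644]
Step 6: x=[6.0094 10.4431 11.7853] v=[4.8915 -0.4045 -1.0398]
Step 7: x=[6.7356 10.1149 12.1626] v=[3.6309 -1.6411 1.8864]
Max displacement = 3.2147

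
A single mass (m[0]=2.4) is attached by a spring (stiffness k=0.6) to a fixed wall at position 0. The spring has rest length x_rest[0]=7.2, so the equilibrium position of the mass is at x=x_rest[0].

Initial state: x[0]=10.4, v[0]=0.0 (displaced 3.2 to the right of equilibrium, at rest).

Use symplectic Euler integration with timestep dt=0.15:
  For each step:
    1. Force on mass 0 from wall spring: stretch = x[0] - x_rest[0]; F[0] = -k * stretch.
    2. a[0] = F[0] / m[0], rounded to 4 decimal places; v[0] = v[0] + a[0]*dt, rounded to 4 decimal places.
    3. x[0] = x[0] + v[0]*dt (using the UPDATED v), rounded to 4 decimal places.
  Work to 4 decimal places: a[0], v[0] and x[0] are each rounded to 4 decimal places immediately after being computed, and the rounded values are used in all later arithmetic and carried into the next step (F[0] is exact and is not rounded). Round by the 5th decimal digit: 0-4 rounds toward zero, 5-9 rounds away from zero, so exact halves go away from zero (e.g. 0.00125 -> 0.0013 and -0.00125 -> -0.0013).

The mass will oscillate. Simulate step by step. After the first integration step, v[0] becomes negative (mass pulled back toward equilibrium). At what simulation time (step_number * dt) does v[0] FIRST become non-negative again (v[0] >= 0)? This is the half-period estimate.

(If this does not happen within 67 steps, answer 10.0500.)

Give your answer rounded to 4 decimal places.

Answer: 6.3000

Derivation:
Step 0: x=[10.4000] v=[0.0000]
Step 1: x=[10.3820] v=[-0.1200]
Step 2: x=[10.3461] v=[-0.2393]
Step 3: x=[10.2925] v=[-0.3573]
Step 4: x=[10.2215] v=[-0.4733]
Step 5: x=[10.1335] v=[-0.5866]
Step 6: x=[10.0290] v=[-0.6966]
Step 7: x=[9.9086] v=[-0.8027]
Step 8: x=[9.7730] v=[-0.9043]
Step 9: x=[9.6229] v=[-1.0008]
Step 10: x=[9.4591] v=[-1.0917]
Step 11: x=[9.2826] v=[-1.1764]
Step 12: x=[9.0944] v=[-1.2545]
Step 13: x=[8.8956] v=[-1.3255]
Step 14: x=[8.6872] v=[-1.3891]
Step 15: x=[8.4705] v=[-1.4449]
Step 16: x=[8.2466] v=[-1.4925]
Step 17: x=[8.0168] v=[-1.5318]
Step 18: x=[7.7824] v=[-1.5624]
Step 19: x=[7.5448] v=[-1.5842]
Step 20: x=[7.3052] v=[-1.5971]
Step 21: x=[7.0651] v=[-1.6010]
Step 22: x=[6.8257] v=[-1.5959]
Step 23: x=[6.5884] v=[-1.5819]
Step 24: x=[6.3546] v=[-1.5590]
Step 25: x=[6.1255] v=[-1.5273]
Step 26: x=[5.9025] v=[-1.4870]
Step 27: x=[5.6868] v=[-1.4383]
Step 28: x=[5.4796] v=[-1.3816]
Step 29: x=[5.2820] v=[-1.3171]
Step 30: x=[5.0952] v=[-1.2452]
Step 31: x=[4.9203] v=[-1.1663]
Step 32: x=[4.7582] v=[-1.0808]
Step 33: x=[4.6098] v=[-0.9892]
Step 34: x=[4.4760] v=[-0.8921]
Step 35: x=[4.3575] v=[-0.7900]
Step 36: x=[4.2550] v=[-0.6834]
Step 37: x=[4.1691] v=[-0.5730]
Step 38: x=[4.1002] v=[-0.4593]
Step 39: x=[4.0487] v=[-0.3431]
Step 40: x=[4.0150] v=[-0.2249]
Step 41: x=[3.9992] v=[-0.1055]
Step 42: x=[4.0014] v=[0.0145]
First v>=0 after going negative at step 42, time=6.3000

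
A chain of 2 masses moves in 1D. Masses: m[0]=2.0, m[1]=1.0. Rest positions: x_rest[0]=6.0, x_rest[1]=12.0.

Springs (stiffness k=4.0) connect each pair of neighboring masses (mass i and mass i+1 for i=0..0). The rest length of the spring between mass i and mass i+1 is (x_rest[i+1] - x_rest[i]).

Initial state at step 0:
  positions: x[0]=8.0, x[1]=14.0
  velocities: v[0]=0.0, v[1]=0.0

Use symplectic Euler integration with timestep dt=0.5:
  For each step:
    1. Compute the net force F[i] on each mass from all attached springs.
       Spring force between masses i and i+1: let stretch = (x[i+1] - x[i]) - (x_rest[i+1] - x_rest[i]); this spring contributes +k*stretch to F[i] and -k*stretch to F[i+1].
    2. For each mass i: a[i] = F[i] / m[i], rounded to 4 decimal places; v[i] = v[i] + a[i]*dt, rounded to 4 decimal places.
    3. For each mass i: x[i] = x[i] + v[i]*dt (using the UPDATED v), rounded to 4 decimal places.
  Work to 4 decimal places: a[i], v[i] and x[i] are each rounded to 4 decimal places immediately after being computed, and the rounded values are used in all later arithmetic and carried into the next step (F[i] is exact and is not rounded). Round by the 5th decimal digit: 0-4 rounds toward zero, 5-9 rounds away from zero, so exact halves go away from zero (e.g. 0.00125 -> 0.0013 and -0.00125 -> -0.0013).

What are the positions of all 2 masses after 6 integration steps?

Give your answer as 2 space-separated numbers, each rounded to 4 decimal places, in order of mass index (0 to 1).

Answer: 8.0000 14.0000

Derivation:
Step 0: x=[8.0000 14.0000] v=[0.0000 0.0000]
Step 1: x=[8.0000 14.0000] v=[0.0000 0.0000]
Step 2: x=[8.0000 14.0000] v=[0.0000 0.0000]
Step 3: x=[8.0000 14.0000] v=[0.0000 0.0000]
Step 4: x=[8.0000 14.0000] v=[0.0000 0.0000]
Step 5: x=[8.0000 14.0000] v=[0.0000 0.0000]
Step 6: x=[8.0000 14.0000] v=[0.0000 0.0000]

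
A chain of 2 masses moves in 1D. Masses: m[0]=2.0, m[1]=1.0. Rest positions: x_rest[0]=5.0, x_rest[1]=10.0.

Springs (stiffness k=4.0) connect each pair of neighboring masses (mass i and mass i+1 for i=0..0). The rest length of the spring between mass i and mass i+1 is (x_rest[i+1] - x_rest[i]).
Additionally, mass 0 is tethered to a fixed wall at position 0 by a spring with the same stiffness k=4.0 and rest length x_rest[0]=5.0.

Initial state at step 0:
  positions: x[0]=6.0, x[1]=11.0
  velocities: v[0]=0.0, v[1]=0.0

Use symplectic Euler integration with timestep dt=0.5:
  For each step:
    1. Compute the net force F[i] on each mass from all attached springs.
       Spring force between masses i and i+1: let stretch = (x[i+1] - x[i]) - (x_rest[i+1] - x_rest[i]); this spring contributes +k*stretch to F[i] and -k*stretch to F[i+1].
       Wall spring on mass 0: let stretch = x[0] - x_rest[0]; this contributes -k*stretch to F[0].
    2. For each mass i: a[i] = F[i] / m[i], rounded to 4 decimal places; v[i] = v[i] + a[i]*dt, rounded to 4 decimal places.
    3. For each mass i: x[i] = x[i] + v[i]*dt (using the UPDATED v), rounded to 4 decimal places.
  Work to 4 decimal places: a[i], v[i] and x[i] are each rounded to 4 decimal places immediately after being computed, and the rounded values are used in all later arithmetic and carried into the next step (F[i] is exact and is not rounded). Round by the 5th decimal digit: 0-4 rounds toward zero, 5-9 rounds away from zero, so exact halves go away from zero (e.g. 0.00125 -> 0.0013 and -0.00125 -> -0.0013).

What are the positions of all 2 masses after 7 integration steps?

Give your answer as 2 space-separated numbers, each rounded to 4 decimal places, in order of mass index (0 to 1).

Step 0: x=[6.0000 11.0000] v=[0.0000 0.0000]
Step 1: x=[5.5000 11.0000] v=[-1.0000 0.0000]
Step 2: x=[5.0000 10.5000] v=[-1.0000 -1.0000]
Step 3: x=[4.7500 9.5000] v=[-0.5000 -2.0000]
Step 4: x=[4.5000 8.7500] v=[-0.5000 -1.5000]
Step 5: x=[4.1250 8.7500] v=[-0.7500 0.0000]
Step 6: x=[4.0000 9.1250] v=[-0.2500 0.7500]
Step 7: x=[4.4375 9.3750] v=[0.8750 0.5000]

Answer: 4.4375 9.3750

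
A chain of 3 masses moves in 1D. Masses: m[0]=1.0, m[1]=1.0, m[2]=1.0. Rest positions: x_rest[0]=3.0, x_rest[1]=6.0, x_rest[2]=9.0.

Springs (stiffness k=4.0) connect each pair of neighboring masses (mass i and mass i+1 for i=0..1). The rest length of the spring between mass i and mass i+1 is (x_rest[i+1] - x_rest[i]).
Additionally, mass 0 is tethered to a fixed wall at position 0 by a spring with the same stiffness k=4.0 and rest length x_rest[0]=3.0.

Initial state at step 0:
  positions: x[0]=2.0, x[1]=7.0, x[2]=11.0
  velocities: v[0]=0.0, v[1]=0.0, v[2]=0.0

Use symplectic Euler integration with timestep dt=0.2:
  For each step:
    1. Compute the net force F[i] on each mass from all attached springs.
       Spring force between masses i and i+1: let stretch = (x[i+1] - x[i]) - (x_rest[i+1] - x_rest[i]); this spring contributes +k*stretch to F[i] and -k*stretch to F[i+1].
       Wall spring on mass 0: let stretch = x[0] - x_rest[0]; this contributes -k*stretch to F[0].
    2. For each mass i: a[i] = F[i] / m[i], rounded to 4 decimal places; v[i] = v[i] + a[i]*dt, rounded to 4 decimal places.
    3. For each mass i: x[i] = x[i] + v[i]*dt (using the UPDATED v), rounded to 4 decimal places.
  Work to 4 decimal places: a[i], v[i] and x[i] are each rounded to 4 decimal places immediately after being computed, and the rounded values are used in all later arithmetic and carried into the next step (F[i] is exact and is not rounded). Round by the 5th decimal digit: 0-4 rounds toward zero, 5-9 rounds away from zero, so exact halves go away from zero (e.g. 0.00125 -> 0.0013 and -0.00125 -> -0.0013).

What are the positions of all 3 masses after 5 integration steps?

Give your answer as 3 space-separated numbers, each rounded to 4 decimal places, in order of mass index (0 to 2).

Step 0: x=[2.0000 7.0000 11.0000] v=[0.0000 0.0000 0.0000]
Step 1: x=[2.4800 6.8400 10.8400] v=[2.4000 -0.8000 -0.8000]
Step 2: x=[3.2608 6.6224 10.5200] v=[3.9040 -1.0880 -1.6000]
Step 3: x=[4.0577 6.4906 10.0564] v=[3.9846 -0.6592 -2.3181]
Step 4: x=[4.5947 6.5400 9.5023] v=[2.6848 0.2471 -2.7707]
Step 5: x=[4.7078 6.7521 8.9542] v=[0.5653 1.0607 -2.7405]

Answer: 4.7078 6.7521 8.9542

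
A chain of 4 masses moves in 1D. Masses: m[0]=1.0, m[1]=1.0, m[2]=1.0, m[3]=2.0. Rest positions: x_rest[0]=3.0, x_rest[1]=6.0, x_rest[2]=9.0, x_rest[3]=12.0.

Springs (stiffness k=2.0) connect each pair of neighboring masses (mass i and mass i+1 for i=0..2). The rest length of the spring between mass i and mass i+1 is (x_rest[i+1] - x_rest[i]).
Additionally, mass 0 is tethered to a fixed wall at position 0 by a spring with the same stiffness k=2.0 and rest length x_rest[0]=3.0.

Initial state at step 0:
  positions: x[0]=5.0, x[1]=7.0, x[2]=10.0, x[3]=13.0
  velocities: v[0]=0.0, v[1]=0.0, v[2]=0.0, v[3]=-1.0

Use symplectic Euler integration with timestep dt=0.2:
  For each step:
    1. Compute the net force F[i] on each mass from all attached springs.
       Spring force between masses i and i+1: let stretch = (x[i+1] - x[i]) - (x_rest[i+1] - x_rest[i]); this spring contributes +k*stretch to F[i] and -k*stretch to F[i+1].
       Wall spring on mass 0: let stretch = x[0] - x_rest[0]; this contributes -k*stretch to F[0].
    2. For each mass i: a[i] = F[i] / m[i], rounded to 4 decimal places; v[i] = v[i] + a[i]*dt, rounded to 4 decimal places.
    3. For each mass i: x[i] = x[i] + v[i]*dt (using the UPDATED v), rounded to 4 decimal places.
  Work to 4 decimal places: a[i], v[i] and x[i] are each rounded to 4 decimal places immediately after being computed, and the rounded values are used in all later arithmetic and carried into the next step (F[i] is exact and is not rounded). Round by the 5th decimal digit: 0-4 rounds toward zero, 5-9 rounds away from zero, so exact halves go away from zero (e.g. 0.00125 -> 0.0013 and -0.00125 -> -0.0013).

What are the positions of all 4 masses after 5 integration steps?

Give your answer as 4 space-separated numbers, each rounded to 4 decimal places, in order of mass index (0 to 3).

Answer: 2.7149 7.2925 9.8770 12.1470

Derivation:
Step 0: x=[5.0000 7.0000 10.0000 13.0000] v=[0.0000 0.0000 0.0000 -1.0000]
Step 1: x=[4.7600 7.0800 10.0000 12.8000] v=[-1.2000 0.4000 0.0000 -1.0000]
Step 2: x=[4.3248 7.2080 9.9904 12.6080] v=[-2.1760 0.6400 -0.0480 -0.9600]
Step 3: x=[3.7743 7.3279 9.9676 12.4313] v=[-2.7526 0.5997 -0.1139 -0.8835]
Step 4: x=[3.2061 7.3747 9.9307 12.2761] v=[-2.8409 0.2341 -0.1843 -0.7762]
Step 5: x=[2.7149 7.2925 9.8770 12.1470] v=[-2.4559 -0.4109 -0.2685 -0.6453]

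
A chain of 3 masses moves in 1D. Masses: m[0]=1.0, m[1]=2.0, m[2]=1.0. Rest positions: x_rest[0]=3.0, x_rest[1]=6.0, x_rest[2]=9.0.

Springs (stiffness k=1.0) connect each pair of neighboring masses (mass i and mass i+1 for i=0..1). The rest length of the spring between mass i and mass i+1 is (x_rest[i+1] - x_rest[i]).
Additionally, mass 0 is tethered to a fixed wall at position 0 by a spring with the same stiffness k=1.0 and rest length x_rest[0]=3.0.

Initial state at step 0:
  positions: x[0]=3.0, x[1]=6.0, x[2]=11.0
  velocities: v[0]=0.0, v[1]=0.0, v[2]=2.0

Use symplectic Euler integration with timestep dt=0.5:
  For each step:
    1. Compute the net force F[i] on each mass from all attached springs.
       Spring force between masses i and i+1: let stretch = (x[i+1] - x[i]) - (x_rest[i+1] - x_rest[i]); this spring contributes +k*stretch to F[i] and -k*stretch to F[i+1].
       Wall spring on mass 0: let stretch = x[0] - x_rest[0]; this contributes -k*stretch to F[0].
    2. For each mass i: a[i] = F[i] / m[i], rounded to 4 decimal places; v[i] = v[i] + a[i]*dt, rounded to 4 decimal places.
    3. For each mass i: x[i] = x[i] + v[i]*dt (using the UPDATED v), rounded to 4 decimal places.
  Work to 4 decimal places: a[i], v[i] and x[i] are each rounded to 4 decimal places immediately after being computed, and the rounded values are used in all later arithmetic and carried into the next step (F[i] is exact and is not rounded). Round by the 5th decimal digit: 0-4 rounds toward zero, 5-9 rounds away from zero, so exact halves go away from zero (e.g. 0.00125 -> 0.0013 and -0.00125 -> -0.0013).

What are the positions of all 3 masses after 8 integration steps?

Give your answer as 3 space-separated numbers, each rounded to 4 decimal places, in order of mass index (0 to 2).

Answer: 4.6742 7.6720 10.5311

Derivation:
Step 0: x=[3.0000 6.0000 11.0000] v=[0.0000 0.0000 2.0000]
Step 1: x=[3.0000 6.2500 11.5000] v=[0.0000 0.5000 1.0000]
Step 2: x=[3.0625 6.7500 11.4375] v=[0.1250 1.0000 -0.1250]
Step 3: x=[3.2813 7.3750 10.9531] v=[0.4375 1.2500 -0.9688]
Step 4: x=[3.7032 7.9356 10.3242] v=[0.8437 1.1211 -1.2579]
Step 5: x=[4.2574 8.2657 9.8481] v=[1.1083 0.6602 -0.9522]
Step 6: x=[4.7493 8.2926 9.7264] v=[0.9838 0.0537 -0.2434]
Step 7: x=[4.9397 8.0558 9.9963] v=[0.3808 -0.4737 0.5397]
Step 8: x=[4.6742 7.6720 10.5311] v=[-0.5310 -0.7676 1.0695]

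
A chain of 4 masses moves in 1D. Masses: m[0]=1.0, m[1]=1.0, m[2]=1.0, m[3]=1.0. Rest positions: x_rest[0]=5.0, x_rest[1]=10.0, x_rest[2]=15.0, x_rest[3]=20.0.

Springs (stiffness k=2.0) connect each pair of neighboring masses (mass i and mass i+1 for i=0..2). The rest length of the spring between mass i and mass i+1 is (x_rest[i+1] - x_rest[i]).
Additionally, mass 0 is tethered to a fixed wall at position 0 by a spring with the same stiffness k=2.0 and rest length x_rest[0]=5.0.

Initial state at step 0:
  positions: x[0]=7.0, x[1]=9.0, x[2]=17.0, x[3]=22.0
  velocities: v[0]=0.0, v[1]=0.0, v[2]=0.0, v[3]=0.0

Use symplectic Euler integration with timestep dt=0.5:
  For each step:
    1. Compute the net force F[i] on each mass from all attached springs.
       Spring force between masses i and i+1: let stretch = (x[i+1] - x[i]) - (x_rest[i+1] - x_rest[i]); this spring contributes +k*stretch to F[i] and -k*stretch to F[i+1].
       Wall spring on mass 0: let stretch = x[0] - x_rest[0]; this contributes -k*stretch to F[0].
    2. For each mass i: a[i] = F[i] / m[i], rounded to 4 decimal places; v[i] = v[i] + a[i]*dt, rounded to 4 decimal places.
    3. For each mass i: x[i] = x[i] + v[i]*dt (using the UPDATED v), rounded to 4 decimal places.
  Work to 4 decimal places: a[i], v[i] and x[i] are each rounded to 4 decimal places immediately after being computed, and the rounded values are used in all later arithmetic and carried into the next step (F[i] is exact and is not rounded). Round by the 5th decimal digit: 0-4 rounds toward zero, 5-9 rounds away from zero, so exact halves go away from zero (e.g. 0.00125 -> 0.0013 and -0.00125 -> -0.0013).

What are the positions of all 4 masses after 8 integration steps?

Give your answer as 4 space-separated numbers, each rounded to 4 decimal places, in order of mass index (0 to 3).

Step 0: x=[7.0000 9.0000 17.0000 22.0000] v=[0.0000 0.0000 0.0000 0.0000]
Step 1: x=[4.5000 12.0000 15.5000 22.0000] v=[-5.0000 6.0000 -3.0000 0.0000]
Step 2: x=[3.5000 13.0000 15.5000 21.2500] v=[-2.0000 2.0000 0.0000 -1.5000]
Step 3: x=[5.5000 10.5000 17.1250 20.1250] v=[4.0000 -5.0000 3.2500 -2.2500]
Step 4: x=[7.2500 8.8125 16.9375 20.0000] v=[3.5000 -3.3750 -0.3750 -0.2500]
Step 5: x=[6.1563 10.4063 14.2188 20.8438] v=[-2.1875 3.1875 -5.4375 1.6875]
Step 6: x=[4.1094 11.7813 12.9063 20.8751] v=[-4.0938 2.7500 -2.6250 0.0625]
Step 7: x=[3.8438 9.8829 15.0157 19.4220] v=[-0.5313 -3.7969 4.2188 -2.9063]
Step 8: x=[4.6758 7.5313 16.7619 18.2657] v=[1.6640 -4.7032 3.4923 -2.3126]

Answer: 4.6758 7.5313 16.7619 18.2657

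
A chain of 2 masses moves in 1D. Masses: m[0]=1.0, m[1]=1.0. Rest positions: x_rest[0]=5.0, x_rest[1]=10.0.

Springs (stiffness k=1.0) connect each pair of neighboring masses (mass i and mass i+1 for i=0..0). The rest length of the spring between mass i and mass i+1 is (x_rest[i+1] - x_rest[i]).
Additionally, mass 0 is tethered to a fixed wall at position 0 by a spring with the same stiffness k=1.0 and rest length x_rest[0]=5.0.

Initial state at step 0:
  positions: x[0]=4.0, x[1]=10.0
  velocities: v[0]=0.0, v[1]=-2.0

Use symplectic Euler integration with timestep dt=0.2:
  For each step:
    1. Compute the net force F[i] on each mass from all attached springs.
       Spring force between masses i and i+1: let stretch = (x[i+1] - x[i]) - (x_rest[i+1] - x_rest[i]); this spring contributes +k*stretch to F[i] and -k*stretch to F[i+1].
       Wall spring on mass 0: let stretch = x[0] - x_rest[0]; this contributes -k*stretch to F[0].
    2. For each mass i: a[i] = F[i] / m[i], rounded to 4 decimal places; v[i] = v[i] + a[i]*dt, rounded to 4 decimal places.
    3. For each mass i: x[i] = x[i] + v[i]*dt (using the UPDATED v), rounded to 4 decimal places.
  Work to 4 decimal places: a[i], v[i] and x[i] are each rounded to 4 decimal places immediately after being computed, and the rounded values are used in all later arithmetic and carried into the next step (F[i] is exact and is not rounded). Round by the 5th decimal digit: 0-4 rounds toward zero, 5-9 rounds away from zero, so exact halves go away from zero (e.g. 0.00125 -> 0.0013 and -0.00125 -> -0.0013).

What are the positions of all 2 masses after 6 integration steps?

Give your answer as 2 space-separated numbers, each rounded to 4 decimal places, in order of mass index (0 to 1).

Answer: 4.7265 7.5481

Derivation:
Step 0: x=[4.0000 10.0000] v=[0.0000 -2.0000]
Step 1: x=[4.0800 9.5600] v=[0.4000 -2.2000]
Step 2: x=[4.2160 9.1008] v=[0.6800 -2.2960]
Step 3: x=[4.3788 8.6462] v=[0.8138 -2.2730]
Step 4: x=[4.5371 8.2209] v=[0.7915 -2.1265]
Step 5: x=[4.6613 7.8482] v=[0.6208 -1.8633]
Step 6: x=[4.7265 7.5481] v=[0.3259 -1.5007]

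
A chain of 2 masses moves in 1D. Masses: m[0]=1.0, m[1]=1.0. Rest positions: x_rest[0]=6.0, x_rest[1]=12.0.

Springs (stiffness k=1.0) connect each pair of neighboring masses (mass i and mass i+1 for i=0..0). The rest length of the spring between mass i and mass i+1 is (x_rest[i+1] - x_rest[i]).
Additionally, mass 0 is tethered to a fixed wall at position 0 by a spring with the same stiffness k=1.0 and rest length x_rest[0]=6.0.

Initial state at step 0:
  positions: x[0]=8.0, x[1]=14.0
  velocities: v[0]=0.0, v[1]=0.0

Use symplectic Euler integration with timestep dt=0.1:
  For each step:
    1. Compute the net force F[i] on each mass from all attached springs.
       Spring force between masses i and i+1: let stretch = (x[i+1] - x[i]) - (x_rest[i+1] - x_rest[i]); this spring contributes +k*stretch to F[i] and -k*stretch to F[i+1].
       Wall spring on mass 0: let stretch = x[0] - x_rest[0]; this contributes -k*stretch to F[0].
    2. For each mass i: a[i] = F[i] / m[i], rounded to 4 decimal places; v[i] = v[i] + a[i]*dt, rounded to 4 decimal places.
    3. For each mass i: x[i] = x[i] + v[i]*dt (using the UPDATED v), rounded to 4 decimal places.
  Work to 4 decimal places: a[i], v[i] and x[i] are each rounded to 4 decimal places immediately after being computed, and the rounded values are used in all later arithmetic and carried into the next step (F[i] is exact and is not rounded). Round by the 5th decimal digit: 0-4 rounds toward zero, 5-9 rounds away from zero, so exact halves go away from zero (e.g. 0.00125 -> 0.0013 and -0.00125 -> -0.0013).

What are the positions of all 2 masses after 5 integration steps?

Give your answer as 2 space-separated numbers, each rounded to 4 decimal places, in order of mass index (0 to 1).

Answer: 7.7137 13.9931

Derivation:
Step 0: x=[8.0000 14.0000] v=[0.0000 0.0000]
Step 1: x=[7.9800 14.0000] v=[-0.2000 0.0000]
Step 2: x=[7.9404 13.9998] v=[-0.3960 -0.0020]
Step 3: x=[7.8820 13.9990] v=[-0.5841 -0.0079]
Step 4: x=[7.8059 13.9970] v=[-0.7606 -0.0196]
Step 5: x=[7.7137 13.9931] v=[-0.9221 -0.0387]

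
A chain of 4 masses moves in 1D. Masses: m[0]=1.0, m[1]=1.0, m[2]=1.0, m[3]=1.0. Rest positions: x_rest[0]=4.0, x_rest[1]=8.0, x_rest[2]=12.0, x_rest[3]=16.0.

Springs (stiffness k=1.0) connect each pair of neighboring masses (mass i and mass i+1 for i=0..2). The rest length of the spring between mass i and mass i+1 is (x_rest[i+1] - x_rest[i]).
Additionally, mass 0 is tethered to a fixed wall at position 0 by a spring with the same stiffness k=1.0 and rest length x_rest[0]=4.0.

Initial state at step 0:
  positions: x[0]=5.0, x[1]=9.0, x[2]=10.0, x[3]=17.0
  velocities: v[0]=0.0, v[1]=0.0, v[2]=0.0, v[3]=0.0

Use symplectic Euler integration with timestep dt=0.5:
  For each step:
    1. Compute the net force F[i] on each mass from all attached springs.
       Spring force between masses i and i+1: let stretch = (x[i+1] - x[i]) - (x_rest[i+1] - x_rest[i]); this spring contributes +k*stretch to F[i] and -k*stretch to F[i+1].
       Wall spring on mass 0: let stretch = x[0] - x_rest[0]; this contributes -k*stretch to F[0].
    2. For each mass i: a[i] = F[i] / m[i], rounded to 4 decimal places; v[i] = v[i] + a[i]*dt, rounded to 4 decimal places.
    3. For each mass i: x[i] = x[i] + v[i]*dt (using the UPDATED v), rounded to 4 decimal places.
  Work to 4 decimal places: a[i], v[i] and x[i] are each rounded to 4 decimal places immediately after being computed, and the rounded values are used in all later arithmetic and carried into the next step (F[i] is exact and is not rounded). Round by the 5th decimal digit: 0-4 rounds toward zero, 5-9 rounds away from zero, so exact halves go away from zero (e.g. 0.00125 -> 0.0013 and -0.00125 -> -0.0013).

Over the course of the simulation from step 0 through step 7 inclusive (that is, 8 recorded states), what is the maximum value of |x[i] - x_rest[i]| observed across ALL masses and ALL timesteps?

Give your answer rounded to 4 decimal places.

Answer: 2.2500

Derivation:
Step 0: x=[5.0000 9.0000 10.0000 17.0000] v=[0.0000 0.0000 0.0000 0.0000]
Step 1: x=[4.7500 8.2500 11.5000 16.2500] v=[-0.5000 -1.5000 3.0000 -1.5000]
Step 2: x=[4.1875 7.4375 13.3750 15.3125] v=[-1.1250 -1.6250 3.7500 -1.8750]
Step 3: x=[3.3906 7.2969 14.2500 14.8906] v=[-1.5938 -0.2813 1.7500 -0.8438]
Step 4: x=[2.7226 7.9180 13.5469 15.3086] v=[-1.3360 1.2421 -1.4063 0.8359]
Step 5: x=[2.6728 8.6475 11.8770 16.2862] v=[-0.0996 1.4589 -3.3399 1.9551]
Step 6: x=[3.4485 8.6907 10.5020 17.1615] v=[1.5514 0.0863 -2.7501 1.7505]
Step 7: x=[4.6727 7.8761 10.3390 17.3719] v=[2.4483 -1.6292 -0.3260 0.4208]
Max displacement = 2.2500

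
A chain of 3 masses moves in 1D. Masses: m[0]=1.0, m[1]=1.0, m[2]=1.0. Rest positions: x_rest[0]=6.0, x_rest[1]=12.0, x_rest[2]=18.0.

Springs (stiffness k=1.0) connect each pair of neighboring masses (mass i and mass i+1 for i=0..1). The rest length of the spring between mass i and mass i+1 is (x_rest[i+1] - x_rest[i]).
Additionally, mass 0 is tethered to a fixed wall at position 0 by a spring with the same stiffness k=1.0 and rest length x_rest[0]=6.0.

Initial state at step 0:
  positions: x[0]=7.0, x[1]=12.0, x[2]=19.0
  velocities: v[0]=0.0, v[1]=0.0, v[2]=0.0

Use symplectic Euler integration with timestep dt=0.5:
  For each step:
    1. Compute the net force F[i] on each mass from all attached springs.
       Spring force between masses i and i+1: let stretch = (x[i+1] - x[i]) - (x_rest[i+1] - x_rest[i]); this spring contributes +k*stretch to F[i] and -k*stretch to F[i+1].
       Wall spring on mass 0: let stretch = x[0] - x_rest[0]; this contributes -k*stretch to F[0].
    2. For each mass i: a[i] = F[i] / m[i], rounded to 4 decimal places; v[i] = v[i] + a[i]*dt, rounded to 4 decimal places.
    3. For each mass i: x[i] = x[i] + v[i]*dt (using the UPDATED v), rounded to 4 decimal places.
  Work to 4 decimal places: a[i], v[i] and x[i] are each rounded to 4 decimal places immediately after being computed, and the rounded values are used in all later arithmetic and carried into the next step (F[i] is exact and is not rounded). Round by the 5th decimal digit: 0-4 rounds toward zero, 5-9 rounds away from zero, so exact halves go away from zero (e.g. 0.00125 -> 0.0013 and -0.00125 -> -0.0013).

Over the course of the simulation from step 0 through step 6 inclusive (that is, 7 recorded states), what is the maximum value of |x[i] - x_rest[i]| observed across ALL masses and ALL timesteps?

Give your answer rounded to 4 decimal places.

Answer: 1.1719

Derivation:
Step 0: x=[7.0000 12.0000 19.0000] v=[0.0000 0.0000 0.0000]
Step 1: x=[6.5000 12.5000 18.7500] v=[-1.0000 1.0000 -0.5000]
Step 2: x=[5.8750 13.0625 18.4375] v=[-1.2500 1.1250 -0.6250]
Step 3: x=[5.5781 13.1719 18.2813] v=[-0.5938 0.2188 -0.3125]
Step 4: x=[5.7852 12.6602 18.3477] v=[0.4141 -1.0234 0.1328]
Step 5: x=[6.2647 11.8516 18.4923] v=[0.9590 -1.6172 0.2891]
Step 6: x=[6.5748 11.3065 18.4767] v=[0.6201 -1.0903 -0.0313]
Max displacement = 1.1719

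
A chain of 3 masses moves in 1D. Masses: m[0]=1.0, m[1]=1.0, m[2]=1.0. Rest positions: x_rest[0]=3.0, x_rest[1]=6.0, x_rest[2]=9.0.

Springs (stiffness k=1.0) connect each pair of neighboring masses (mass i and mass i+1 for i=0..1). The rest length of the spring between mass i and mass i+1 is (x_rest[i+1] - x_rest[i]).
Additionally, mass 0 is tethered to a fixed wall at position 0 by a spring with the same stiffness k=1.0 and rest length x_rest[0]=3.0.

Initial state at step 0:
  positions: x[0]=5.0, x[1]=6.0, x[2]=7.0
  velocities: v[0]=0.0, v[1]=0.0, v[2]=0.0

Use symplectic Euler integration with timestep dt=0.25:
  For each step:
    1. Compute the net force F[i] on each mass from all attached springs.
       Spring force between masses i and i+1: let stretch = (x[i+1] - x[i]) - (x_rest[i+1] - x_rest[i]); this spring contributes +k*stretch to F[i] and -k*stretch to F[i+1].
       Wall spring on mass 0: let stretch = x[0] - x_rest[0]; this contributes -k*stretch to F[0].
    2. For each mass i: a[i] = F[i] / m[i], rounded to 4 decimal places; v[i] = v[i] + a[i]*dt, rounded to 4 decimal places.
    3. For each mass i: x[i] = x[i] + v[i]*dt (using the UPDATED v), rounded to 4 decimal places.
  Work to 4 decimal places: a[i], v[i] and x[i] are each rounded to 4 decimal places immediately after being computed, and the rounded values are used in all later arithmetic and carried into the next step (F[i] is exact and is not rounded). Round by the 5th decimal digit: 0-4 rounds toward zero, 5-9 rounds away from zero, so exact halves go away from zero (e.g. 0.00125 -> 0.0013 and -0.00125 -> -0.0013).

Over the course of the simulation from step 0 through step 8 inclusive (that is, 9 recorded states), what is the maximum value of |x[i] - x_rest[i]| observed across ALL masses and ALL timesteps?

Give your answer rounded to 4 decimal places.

Answer: 2.1537

Derivation:
Step 0: x=[5.0000 6.0000 7.0000] v=[0.0000 0.0000 0.0000]
Step 1: x=[4.7500 6.0000 7.1250] v=[-1.0000 0.0000 0.5000]
Step 2: x=[4.2813 5.9922 7.3672] v=[-1.8750 -0.0313 0.9688]
Step 3: x=[3.6519 5.9634 7.7110] v=[-2.5176 -0.1153 1.3751]
Step 4: x=[2.9387 5.8993 8.1331] v=[-2.8527 -0.2563 1.6882]
Step 5: x=[2.2269 5.7898 8.6031] v=[-2.8472 -0.4380 1.8798]
Step 6: x=[1.5986 5.6335 9.0847] v=[-2.5132 -0.6254 1.9265]
Step 7: x=[1.1226 5.4407 9.5381] v=[-1.9041 -0.7713 1.8137]
Step 8: x=[0.8463 5.2341 9.9230] v=[-1.1052 -0.8265 1.5394]
Max displacement = 2.1537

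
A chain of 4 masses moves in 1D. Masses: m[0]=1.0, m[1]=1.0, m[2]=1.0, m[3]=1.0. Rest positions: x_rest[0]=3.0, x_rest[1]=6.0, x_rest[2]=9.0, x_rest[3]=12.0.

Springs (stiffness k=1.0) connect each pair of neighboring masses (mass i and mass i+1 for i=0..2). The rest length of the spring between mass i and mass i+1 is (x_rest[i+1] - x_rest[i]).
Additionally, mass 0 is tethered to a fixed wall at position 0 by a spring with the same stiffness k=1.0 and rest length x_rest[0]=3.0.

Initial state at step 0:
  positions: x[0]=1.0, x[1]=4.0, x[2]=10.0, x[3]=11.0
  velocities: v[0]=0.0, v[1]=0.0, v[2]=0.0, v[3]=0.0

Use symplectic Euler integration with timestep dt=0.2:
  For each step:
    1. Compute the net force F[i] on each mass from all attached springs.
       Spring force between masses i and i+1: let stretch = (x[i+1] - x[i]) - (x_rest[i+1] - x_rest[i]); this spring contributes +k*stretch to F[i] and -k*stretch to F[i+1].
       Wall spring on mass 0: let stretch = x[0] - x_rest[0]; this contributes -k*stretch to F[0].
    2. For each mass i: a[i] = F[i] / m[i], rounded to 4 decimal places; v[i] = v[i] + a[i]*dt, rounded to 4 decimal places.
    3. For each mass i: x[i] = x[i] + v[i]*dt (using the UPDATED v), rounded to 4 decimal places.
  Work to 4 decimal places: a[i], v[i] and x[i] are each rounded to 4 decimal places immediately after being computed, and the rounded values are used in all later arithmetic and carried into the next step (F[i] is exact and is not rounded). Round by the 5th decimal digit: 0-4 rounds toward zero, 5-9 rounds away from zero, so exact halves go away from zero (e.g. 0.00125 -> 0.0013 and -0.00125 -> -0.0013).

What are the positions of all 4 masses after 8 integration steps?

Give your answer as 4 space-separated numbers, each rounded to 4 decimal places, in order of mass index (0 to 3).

Answer: 3.3894 6.1058 6.6515 12.0984

Derivation:
Step 0: x=[1.0000 4.0000 10.0000 11.0000] v=[0.0000 0.0000 0.0000 0.0000]
Step 1: x=[1.0800 4.1200 9.8000 11.0800] v=[0.4000 0.6000 -1.0000 0.4000]
Step 2: x=[1.2384 4.3456 9.4240 11.2288] v=[0.7920 1.1280 -1.8800 0.7440]
Step 3: x=[1.4716 4.6500 8.9171 11.4254] v=[1.1658 1.5222 -2.5347 0.9830]
Step 4: x=[1.7730 4.9980 8.3398 11.6417] v=[1.5072 1.7399 -2.8865 1.0813]
Step 5: x=[2.1325 5.3507 7.7609 11.8459] v=[1.7976 1.7633 -2.8945 1.0209]
Step 6: x=[2.5354 5.6710 7.2490 12.0067] v=[2.0147 1.6017 -2.5595 0.8039]
Step 7: x=[2.9623 5.9290 6.8643 12.0972] v=[2.1347 1.2902 -1.9236 0.4524]
Step 8: x=[3.3894 6.1058 6.6515 12.0984] v=[2.1356 0.8839 -1.0641 0.0058]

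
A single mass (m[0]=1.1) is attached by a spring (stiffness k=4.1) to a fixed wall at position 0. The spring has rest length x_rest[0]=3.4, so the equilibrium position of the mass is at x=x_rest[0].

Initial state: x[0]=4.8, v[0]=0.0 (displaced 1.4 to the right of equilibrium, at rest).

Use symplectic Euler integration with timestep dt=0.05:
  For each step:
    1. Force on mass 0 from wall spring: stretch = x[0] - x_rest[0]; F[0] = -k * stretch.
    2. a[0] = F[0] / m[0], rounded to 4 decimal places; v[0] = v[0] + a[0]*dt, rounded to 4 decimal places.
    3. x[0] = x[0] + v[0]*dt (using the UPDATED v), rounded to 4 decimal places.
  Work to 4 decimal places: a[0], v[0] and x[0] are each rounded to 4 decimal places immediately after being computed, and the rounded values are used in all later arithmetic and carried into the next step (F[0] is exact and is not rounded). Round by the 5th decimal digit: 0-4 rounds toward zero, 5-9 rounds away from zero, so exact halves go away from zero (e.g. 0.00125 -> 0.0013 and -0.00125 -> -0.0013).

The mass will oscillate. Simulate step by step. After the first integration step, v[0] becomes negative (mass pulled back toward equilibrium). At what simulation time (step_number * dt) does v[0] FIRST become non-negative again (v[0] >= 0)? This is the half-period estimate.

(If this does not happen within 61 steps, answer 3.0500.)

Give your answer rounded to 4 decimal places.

Step 0: x=[4.8000] v=[0.0000]
Step 1: x=[4.7870] v=[-0.2609]
Step 2: x=[4.7610] v=[-0.5194]
Step 3: x=[4.7224] v=[-0.7730]
Step 4: x=[4.6714] v=[-1.0194]
Step 5: x=[4.6086] v=[-1.2563]
Step 6: x=[4.5345] v=[-1.4815]
Step 7: x=[4.4499] v=[-1.6929]
Step 8: x=[4.3555] v=[-1.8886]
Step 9: x=[4.2522] v=[-2.0667]
Step 10: x=[4.1409] v=[-2.2255]
Step 11: x=[4.0227] v=[-2.3636]
Step 12: x=[3.8987] v=[-2.4797]
Step 13: x=[3.7701] v=[-2.5726]
Step 14: x=[3.6380] v=[-2.6416]
Step 15: x=[3.5037] v=[-2.6860]
Step 16: x=[3.3684] v=[-2.7053]
Step 17: x=[3.2334] v=[-2.6994]
Step 18: x=[3.1000] v=[-2.6684]
Step 19: x=[2.9694] v=[-2.6125]
Step 20: x=[2.8428] v=[-2.5323]
Step 21: x=[2.7214] v=[-2.4285]
Step 22: x=[2.6063] v=[-2.3020]
Step 23: x=[2.4986] v=[-2.1541]
Step 24: x=[2.3993] v=[-1.9861]
Step 25: x=[2.3093] v=[-1.7996]
Step 26: x=[2.2295] v=[-1.5963]
Step 27: x=[2.1606] v=[-1.3782]
Step 28: x=[2.1032] v=[-1.1472]
Step 29: x=[2.0579] v=[-0.9055]
Step 30: x=[2.0251] v=[-0.6554]
Step 31: x=[2.0051] v=[-0.3992]
Step 32: x=[1.9981] v=[-0.1392]
Step 33: x=[2.0042] v=[0.1221]
First v>=0 after going negative at step 33, time=1.6500

Answer: 1.6500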